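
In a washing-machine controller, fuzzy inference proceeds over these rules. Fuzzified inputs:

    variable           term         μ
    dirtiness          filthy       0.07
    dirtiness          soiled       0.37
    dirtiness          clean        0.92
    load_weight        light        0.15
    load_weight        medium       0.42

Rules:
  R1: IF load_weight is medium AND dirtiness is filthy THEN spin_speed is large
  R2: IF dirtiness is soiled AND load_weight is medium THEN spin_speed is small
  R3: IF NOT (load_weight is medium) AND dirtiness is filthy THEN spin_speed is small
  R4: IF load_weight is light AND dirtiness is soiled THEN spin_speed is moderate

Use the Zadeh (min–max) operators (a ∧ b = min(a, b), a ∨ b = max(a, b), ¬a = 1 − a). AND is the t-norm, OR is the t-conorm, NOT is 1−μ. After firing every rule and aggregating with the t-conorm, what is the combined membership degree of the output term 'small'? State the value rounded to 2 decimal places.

R1: medium=0.42, filthy=0.07; AND[min(a, b)] → w = 0.07
R2: soiled=0.37, medium=0.42; AND[min(a, b)] → w = 0.37
R3: ¬medium=1−0.42=0.58, filthy=0.07; AND[min(a, b)] → w = 0.07
R4: light=0.15, soiled=0.37; AND[min(a, b)] → w = 0.15
Rules with consequent 'small': {R2, R3} → strengths 0.37, 0.07
Aggregate via t-conorm [max(a, b)]: 0.37

0.37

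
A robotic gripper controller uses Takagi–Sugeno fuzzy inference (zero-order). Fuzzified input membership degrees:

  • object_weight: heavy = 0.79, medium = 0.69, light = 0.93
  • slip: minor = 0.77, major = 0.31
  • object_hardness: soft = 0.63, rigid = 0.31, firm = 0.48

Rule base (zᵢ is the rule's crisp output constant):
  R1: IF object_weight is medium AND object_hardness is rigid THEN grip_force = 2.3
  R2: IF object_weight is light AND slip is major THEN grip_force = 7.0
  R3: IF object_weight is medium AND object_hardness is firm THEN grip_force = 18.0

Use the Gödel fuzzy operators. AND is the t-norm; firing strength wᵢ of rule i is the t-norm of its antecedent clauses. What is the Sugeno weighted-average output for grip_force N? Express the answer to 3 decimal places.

10.475

R1 (z=2.3): medium=0.69, rigid=0.31; AND[min(a, b)] → w = 0.31
R2 (z=7.0): light=0.93, major=0.31; AND[min(a, b)] → w = 0.31
R3 (z=18.0): medium=0.69, firm=0.48; AND[min(a, b)] → w = 0.48
Weighted average = (0.31·2.3 + 0.31·7.0 + 0.48·18.0) / (0.31 + 0.31 + 0.48)
  = 11.5230 / 1.1000 = 10.475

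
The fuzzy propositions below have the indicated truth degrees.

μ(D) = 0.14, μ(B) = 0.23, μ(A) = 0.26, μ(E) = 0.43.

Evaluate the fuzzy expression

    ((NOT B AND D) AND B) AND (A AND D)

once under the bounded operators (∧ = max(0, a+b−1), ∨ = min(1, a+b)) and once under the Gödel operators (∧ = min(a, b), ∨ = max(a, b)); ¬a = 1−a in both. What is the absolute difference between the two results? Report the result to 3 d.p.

0.140

Under bounded:
  NOT B = 1 − 0.23 = 0.77
  NOT B AND D = max(0, a+b−1) on (0.77, 0.14) = 0.00
  (NOT B AND D) AND B = max(0, a+b−1) on (0.00, 0.23) = 0.00
  A AND D = max(0, a+b−1) on (0.26, 0.14) = 0.00
  ((NOT B AND D) AND B) AND (A AND D) = max(0, a+b−1) on (0.00, 0.00) = 0.00
  → value = 0.0000
Under Gödel:
  NOT B = 1 − 0.23 = 0.77
  NOT B AND D = min(a, b) on (0.77, 0.14) = 0.14
  (NOT B AND D) AND B = min(a, b) on (0.14, 0.23) = 0.14
  A AND D = min(a, b) on (0.26, 0.14) = 0.14
  ((NOT B AND D) AND B) AND (A AND D) = min(a, b) on (0.14, 0.14) = 0.14
  → value = 0.1400
|0.0000 − 0.1400| = 0.140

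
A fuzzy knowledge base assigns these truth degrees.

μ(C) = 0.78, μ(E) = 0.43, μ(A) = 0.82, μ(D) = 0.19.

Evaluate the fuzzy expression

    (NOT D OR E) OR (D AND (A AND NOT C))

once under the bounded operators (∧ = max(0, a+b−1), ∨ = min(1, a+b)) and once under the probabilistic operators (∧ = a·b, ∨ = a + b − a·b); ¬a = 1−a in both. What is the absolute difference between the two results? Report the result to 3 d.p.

0.105

Under bounded:
  NOT D = 1 − 0.19 = 0.81
  NOT D OR E = min(1, a+b) on (0.81, 0.43) = 1.00
  NOT C = 1 − 0.78 = 0.22
  A AND NOT C = max(0, a+b−1) on (0.82, 0.22) = 0.04
  D AND (A AND NOT C) = max(0, a+b−1) on (0.19, 0.04) = 0.00
  (NOT D OR E) OR (D AND (A AND NOT C)) = min(1, a+b) on (1.00, 0.00) = 1.00
  → value = 1.0000
Under probabilistic:
  NOT D = 1 − 0.1900 = 0.8100
  NOT D OR E = a + b − a·b on (0.8100, 0.4300) = 0.8917
  NOT C = 1 − 0.7800 = 0.2200
  A AND NOT C = a·b on (0.8200, 0.2200) = 0.1804
  D AND (A AND NOT C) = a·b on (0.1900, 0.1804) = 0.0343
  (NOT D OR E) OR (D AND (A AND NOT C)) = a + b − a·b on (0.8917, 0.0343) = 0.8954
  → value = 0.8954
|1.0000 − 0.8954| = 0.105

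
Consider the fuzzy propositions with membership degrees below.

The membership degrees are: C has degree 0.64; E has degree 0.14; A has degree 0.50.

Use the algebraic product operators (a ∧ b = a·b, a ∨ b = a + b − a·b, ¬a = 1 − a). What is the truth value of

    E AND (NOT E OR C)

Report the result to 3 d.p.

NOT E = 1 − 0.1400 = 0.8600
NOT E OR C = a + b − a·b on (0.8600, 0.6400) = 0.9496
E AND (NOT E OR C) = a·b on (0.1400, 0.9496) = 0.1329

0.133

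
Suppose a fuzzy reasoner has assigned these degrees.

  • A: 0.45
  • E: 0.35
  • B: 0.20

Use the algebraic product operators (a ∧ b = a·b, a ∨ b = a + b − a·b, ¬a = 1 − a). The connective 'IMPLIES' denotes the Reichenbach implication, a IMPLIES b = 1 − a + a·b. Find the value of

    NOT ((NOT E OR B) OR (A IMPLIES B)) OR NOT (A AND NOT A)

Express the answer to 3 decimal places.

0.777

NOT E = 1 − 0.3500 = 0.6500
NOT E OR B = a + b − a·b on (0.6500, 0.2000) = 0.7200
A IMPLIES B  [Reichenbach: 1 − a + a·b] with a=0.4500, b=0.2000 → 0.6400
(NOT E OR B) OR (A IMPLIES B) = a + b − a·b on (0.7200, 0.6400) = 0.8992
NOT ((NOT E OR B) OR (A IMPLIES B)) = 1 − 0.8992 = 0.1008
NOT A = 1 − 0.4500 = 0.5500
A AND NOT A = a·b on (0.4500, 0.5500) = 0.2475
NOT (A AND NOT A) = 1 − 0.2475 = 0.7525
NOT ((NOT E OR B) OR (A IMPLIES B)) OR NOT (A AND NOT A) = a + b − a·b on (0.1008, 0.7525) = 0.7774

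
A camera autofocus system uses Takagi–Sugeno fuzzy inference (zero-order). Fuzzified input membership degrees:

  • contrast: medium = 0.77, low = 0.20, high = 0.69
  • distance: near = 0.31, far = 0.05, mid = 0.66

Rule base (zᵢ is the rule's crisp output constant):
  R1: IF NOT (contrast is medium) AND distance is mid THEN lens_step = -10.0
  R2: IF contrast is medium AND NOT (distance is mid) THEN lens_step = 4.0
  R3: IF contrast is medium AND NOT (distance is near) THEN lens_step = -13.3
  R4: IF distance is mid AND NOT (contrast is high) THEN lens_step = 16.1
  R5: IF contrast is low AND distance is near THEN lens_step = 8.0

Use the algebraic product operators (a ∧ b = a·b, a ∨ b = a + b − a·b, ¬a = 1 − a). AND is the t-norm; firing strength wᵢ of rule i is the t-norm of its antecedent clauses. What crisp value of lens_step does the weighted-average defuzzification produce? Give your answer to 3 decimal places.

R1 (z=-10.0): ¬medium=1−0.77=0.23, mid=0.66; AND[a·b] → w = 0.1518
R2 (z=4.0): medium=0.77, ¬mid=1−0.66=0.34; AND[a·b] → w = 0.2618
R3 (z=-13.3): medium=0.77, ¬near=1−0.31=0.69; AND[a·b] → w = 0.5313
R4 (z=16.1): mid=0.66, ¬high=1−0.69=0.31; AND[a·b] → w = 0.2046
R5 (z=8.0): low=0.20, near=0.31; AND[a·b] → w = 0.0620
Weighted average = (0.1518·-10.0 + 0.2618·4.0 + 0.5313·-13.3 + 0.2046·16.1 + 0.0620·8.0) / (0.1518 + 0.2618 + 0.5313 + 0.2046 + 0.0620)
  = -3.7470 / 1.2115 = -3.093

-3.093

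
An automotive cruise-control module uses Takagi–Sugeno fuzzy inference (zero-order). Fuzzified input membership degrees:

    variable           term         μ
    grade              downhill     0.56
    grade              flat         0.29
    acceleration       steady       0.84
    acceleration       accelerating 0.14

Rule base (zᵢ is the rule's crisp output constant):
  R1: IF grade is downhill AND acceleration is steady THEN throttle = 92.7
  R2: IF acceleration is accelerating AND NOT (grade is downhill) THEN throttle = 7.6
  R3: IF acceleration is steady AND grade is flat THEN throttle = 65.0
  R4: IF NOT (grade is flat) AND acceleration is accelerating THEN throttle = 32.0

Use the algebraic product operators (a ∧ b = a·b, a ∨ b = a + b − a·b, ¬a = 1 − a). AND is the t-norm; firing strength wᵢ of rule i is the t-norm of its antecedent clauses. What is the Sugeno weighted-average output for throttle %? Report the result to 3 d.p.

72.102

R1 (z=92.7): downhill=0.56, steady=0.84; AND[a·b] → w = 0.4704
R2 (z=7.6): accelerating=0.14, ¬downhill=1−0.56=0.44; AND[a·b] → w = 0.0616
R3 (z=65.0): steady=0.84, flat=0.29; AND[a·b] → w = 0.2436
R4 (z=32.0): ¬flat=1−0.29=0.71, accelerating=0.14; AND[a·b] → w = 0.0994
Weighted average = (0.4704·92.7 + 0.0616·7.6 + 0.2436·65.0 + 0.0994·32.0) / (0.4704 + 0.0616 + 0.2436 + 0.0994)
  = 63.0890 / 0.8750 = 72.102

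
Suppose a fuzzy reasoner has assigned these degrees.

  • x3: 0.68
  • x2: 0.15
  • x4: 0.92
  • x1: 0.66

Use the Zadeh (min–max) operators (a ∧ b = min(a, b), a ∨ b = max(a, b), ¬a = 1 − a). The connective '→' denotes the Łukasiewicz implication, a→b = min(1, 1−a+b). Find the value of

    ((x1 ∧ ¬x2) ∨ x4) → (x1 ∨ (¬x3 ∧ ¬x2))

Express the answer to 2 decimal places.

¬x2 = 1 − 0.15 = 0.85
x1 ∧ ¬x2 = min(a, b) on (0.66, 0.85) = 0.66
(x1 ∧ ¬x2) ∨ x4 = max(a, b) on (0.66, 0.92) = 0.92
¬x3 = 1 − 0.68 = 0.32
¬x2 = 1 − 0.15 = 0.85
¬x3 ∧ ¬x2 = min(a, b) on (0.32, 0.85) = 0.32
x1 ∨ (¬x3 ∧ ¬x2) = max(a, b) on (0.66, 0.32) = 0.66
((x1 ∧ ¬x2) ∨ x4) → (x1 ∨ (¬x3 ∧ ¬x2))  [Łukasiewicz: min(1, 1−a+b)] with a=0.92, b=0.66 → 0.74

0.74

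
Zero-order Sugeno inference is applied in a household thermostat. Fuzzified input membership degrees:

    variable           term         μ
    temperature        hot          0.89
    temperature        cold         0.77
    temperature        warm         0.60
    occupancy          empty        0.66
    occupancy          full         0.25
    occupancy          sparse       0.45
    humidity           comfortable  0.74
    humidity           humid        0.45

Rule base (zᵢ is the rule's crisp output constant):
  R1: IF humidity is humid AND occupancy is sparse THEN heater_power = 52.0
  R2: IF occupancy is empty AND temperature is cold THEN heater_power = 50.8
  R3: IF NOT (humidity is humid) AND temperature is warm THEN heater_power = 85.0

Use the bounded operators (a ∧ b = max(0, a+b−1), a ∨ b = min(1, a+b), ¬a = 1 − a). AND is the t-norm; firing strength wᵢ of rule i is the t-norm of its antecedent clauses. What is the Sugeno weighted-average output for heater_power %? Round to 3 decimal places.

R1 (z=52.0): humid=0.45, sparse=0.45; AND[max(0, a+b−1)] → w = 0.00
R2 (z=50.8): empty=0.66, cold=0.77; AND[max(0, a+b−1)] → w = 0.43
R3 (z=85.0): ¬humid=1−0.45=0.55, warm=0.60; AND[max(0, a+b−1)] → w = 0.15
Weighted average = (0.00·52.0 + 0.43·50.8 + 0.15·85.0) / (0.00 + 0.43 + 0.15)
  = 34.5940 / 0.5800 = 59.645

59.645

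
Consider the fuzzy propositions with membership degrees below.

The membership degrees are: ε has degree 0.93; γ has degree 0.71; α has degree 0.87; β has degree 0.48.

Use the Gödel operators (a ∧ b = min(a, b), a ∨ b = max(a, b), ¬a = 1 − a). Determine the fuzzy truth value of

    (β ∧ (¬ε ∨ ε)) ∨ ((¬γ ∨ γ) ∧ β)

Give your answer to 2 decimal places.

¬ε = 1 − 0.93 = 0.07
¬ε ∨ ε = max(a, b) on (0.07, 0.93) = 0.93
β ∧ (¬ε ∨ ε) = min(a, b) on (0.48, 0.93) = 0.48
¬γ = 1 − 0.71 = 0.29
¬γ ∨ γ = max(a, b) on (0.29, 0.71) = 0.71
(¬γ ∨ γ) ∧ β = min(a, b) on (0.71, 0.48) = 0.48
(β ∧ (¬ε ∨ ε)) ∨ ((¬γ ∨ γ) ∧ β) = max(a, b) on (0.48, 0.48) = 0.48

0.48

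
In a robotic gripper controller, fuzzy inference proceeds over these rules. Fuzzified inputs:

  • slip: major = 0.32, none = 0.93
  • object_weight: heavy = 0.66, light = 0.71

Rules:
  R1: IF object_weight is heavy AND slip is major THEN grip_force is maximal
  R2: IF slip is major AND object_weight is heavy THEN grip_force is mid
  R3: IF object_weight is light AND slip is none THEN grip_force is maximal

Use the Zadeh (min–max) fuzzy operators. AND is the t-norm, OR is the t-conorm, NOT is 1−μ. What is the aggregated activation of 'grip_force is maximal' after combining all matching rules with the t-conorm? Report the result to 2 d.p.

0.71

R1: heavy=0.66, major=0.32; AND[min(a, b)] → w = 0.32
R2: major=0.32, heavy=0.66; AND[min(a, b)] → w = 0.32
R3: light=0.71, none=0.93; AND[min(a, b)] → w = 0.71
Rules with consequent 'maximal': {R1, R3} → strengths 0.32, 0.71
Aggregate via t-conorm [max(a, b)]: 0.71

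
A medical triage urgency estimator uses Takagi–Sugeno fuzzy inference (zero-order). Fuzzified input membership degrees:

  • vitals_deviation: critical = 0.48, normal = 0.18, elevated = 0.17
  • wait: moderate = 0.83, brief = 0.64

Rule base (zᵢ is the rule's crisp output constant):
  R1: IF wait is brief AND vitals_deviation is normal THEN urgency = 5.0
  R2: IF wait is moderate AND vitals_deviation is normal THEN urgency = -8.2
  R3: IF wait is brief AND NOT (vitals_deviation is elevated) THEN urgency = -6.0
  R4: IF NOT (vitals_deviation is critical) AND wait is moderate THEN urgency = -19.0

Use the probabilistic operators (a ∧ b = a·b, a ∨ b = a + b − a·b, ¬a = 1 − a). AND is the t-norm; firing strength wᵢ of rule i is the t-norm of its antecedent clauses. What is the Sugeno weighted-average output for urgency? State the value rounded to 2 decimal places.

R1 (z=5.0): brief=0.64, normal=0.18; AND[a·b] → w = 0.1152
R2 (z=-8.2): moderate=0.83, normal=0.18; AND[a·b] → w = 0.1494
R3 (z=-6.0): brief=0.64, ¬elevated=1−0.17=0.83; AND[a·b] → w = 0.5312
R4 (z=-19.0): ¬critical=1−0.48=0.52, moderate=0.83; AND[a·b] → w = 0.4316
Weighted average = (0.1152·5.0 + 0.1494·-8.2 + 0.5312·-6.0 + 0.4316·-19.0) / (0.1152 + 0.1494 + 0.5312 + 0.4316)
  = -12.0367 / 1.2274 = -9.81

-9.81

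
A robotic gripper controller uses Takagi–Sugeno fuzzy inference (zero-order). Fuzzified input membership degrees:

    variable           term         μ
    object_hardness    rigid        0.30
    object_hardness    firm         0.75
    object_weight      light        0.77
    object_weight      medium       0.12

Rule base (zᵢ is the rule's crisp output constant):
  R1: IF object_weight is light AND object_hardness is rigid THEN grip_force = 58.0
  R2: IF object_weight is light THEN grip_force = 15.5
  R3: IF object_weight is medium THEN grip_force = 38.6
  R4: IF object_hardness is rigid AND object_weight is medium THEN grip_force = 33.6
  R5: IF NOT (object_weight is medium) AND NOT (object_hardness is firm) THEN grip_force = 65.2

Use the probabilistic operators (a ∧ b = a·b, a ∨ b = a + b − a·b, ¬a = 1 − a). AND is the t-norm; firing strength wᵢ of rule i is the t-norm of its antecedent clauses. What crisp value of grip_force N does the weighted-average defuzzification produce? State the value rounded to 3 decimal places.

R1 (z=58.0): light=0.77, rigid=0.30; AND[a·b] → w = 0.2310
R2 (z=15.5): light=0.77 → w = 0.7700
R3 (z=38.6): medium=0.12 → w = 0.1200
R4 (z=33.6): rigid=0.30, medium=0.12; AND[a·b] → w = 0.0360
R5 (z=65.2): ¬medium=1−0.12=0.88, ¬firm=1−0.75=0.25; AND[a·b] → w = 0.2200
Weighted average = (0.2310·58.0 + 0.7700·15.5 + 0.1200·38.6 + 0.0360·33.6 + 0.2200·65.2) / (0.2310 + 0.7700 + 0.1200 + 0.0360 + 0.2200)
  = 45.5186 / 1.3770 = 33.056

33.056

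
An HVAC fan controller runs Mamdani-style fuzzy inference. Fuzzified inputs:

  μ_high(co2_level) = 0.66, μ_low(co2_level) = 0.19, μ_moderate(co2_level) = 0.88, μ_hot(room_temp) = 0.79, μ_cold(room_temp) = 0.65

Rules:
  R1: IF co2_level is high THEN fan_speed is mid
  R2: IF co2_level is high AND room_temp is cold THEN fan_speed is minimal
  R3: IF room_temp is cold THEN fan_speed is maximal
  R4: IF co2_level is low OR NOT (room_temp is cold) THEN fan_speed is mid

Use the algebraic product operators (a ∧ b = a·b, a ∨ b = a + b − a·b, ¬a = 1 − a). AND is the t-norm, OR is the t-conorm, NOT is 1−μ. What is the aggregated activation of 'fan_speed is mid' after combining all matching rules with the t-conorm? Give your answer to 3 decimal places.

0.821

R1: high=0.66 → w = 0.6600
R2: high=0.66, cold=0.65; AND[a·b] → w = 0.4290
R3: cold=0.65 → w = 0.6500
R4: low=0.19, ¬cold=1−0.65=0.35; OR[a + b − a·b] → w = 0.4735
Rules with consequent 'mid': {R1, R4} → strengths 0.6600, 0.4735
Aggregate via t-conorm [a + b − a·b]: 0.8210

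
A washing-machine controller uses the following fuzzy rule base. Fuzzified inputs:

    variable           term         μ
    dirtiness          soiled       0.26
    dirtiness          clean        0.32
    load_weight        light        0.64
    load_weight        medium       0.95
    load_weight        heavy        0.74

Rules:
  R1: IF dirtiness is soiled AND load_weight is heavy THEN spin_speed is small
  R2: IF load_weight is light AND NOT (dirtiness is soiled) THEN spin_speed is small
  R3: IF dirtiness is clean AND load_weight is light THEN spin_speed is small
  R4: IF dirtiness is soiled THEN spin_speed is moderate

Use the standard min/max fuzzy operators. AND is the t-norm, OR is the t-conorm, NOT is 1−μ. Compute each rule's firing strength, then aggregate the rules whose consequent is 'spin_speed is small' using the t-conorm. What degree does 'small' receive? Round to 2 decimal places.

R1: soiled=0.26, heavy=0.74; AND[min(a, b)] → w = 0.26
R2: light=0.64, ¬soiled=1−0.26=0.74; AND[min(a, b)] → w = 0.64
R3: clean=0.32, light=0.64; AND[min(a, b)] → w = 0.32
R4: soiled=0.26 → w = 0.26
Rules with consequent 'small': {R1, R2, R3} → strengths 0.26, 0.64, 0.32
Aggregate via t-conorm [max(a, b)]: 0.64

0.64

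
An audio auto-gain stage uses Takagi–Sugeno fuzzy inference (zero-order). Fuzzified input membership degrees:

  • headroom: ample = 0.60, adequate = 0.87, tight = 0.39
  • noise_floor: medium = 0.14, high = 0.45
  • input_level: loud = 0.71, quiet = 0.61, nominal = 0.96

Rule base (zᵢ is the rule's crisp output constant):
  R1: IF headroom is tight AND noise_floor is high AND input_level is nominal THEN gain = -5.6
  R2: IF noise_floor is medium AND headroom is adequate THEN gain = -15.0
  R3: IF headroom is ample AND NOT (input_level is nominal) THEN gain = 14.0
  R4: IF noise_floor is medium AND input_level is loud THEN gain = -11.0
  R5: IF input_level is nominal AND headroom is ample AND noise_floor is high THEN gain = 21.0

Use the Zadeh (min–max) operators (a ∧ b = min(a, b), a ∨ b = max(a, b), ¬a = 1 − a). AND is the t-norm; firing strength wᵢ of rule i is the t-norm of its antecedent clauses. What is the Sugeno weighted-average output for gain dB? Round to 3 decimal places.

3.609

R1 (z=-5.6): tight=0.39, high=0.45, nominal=0.96; AND[min(a, b)] → w = 0.39
R2 (z=-15.0): medium=0.14, adequate=0.87; AND[min(a, b)] → w = 0.14
R3 (z=14.0): ample=0.60, ¬nominal=1−0.96=0.04; AND[min(a, b)] → w = 0.04
R4 (z=-11.0): medium=0.14, loud=0.71; AND[min(a, b)] → w = 0.14
R5 (z=21.0): nominal=0.96, ample=0.60, high=0.45; AND[min(a, b)] → w = 0.45
Weighted average = (0.39·-5.6 + 0.14·-15.0 + 0.04·14.0 + 0.14·-11.0 + 0.45·21.0) / (0.39 + 0.14 + 0.04 + 0.14 + 0.45)
  = 4.1860 / 1.1600 = 3.609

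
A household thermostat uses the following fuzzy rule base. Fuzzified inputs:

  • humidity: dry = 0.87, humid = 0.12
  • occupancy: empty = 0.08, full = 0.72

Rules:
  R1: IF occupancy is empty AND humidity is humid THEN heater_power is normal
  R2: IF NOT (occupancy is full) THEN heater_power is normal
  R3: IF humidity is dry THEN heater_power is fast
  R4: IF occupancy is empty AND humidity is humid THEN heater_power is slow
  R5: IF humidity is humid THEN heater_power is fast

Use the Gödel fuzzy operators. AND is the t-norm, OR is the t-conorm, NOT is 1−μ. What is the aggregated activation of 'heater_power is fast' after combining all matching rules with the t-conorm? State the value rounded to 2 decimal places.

R1: empty=0.08, humid=0.12; AND[min(a, b)] → w = 0.08
R2: ¬full=1−0.72=0.28 → w = 0.28
R3: dry=0.87 → w = 0.87
R4: empty=0.08, humid=0.12; AND[min(a, b)] → w = 0.08
R5: humid=0.12 → w = 0.12
Rules with consequent 'fast': {R3, R5} → strengths 0.87, 0.12
Aggregate via t-conorm [max(a, b)]: 0.87

0.87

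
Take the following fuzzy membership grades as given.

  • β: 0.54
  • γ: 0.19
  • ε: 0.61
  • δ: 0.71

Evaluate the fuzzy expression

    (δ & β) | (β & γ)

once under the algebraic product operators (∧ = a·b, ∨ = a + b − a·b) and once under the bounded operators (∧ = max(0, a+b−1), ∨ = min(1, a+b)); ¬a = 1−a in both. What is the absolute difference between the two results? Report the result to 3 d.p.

0.197

Under algebraic product:
  δ & β = a·b on (0.7100, 0.5400) = 0.3834
  β & γ = a·b on (0.5400, 0.1900) = 0.1026
  (δ & β) | (β & γ) = a + b − a·b on (0.3834, 0.1026) = 0.4467
  → value = 0.4467
Under bounded:
  δ & β = max(0, a+b−1) on (0.71, 0.54) = 0.25
  β & γ = max(0, a+b−1) on (0.54, 0.19) = 0.00
  (δ & β) | (β & γ) = min(1, a+b) on (0.25, 0.00) = 0.25
  → value = 0.2500
|0.4467 − 0.2500| = 0.197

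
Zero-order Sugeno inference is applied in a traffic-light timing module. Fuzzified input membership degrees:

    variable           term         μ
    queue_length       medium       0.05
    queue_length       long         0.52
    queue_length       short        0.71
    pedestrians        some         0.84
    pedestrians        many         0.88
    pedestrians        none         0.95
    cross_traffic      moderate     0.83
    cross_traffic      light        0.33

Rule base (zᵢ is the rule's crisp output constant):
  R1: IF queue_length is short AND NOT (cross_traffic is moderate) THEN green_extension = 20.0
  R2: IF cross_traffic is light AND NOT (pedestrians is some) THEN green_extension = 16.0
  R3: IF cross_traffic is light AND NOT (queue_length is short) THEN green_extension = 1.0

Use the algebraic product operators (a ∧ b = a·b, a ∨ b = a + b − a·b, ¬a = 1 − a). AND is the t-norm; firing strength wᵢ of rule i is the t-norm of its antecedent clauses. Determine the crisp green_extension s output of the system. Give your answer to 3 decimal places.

R1 (z=20.0): short=0.71, ¬moderate=1−0.83=0.17; AND[a·b] → w = 0.1207
R2 (z=16.0): light=0.33, ¬some=1−0.84=0.16; AND[a·b] → w = 0.0528
R3 (z=1.0): light=0.33, ¬short=1−0.71=0.29; AND[a·b] → w = 0.0957
Weighted average = (0.1207·20.0 + 0.0528·16.0 + 0.0957·1.0) / (0.1207 + 0.0528 + 0.0957)
  = 3.3545 / 0.2692 = 12.461

12.461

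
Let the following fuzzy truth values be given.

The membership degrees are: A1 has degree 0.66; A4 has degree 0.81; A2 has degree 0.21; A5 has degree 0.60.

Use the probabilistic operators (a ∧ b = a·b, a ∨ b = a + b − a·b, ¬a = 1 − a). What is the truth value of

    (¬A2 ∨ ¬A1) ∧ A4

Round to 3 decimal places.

0.698

¬A2 = 1 − 0.2100 = 0.7900
¬A1 = 1 − 0.6600 = 0.3400
¬A2 ∨ ¬A1 = a + b − a·b on (0.7900, 0.3400) = 0.8614
(¬A2 ∨ ¬A1) ∧ A4 = a·b on (0.8614, 0.8100) = 0.6977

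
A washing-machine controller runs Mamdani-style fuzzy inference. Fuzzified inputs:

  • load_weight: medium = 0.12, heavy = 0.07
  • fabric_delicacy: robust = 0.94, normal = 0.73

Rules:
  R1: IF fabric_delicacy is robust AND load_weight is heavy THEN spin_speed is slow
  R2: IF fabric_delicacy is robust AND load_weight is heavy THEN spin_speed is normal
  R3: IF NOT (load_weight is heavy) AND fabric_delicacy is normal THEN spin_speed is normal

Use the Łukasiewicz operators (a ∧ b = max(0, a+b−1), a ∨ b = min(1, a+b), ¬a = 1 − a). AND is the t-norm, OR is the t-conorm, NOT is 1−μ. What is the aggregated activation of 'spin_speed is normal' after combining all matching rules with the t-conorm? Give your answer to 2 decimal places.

0.67

R1: robust=0.94, heavy=0.07; AND[max(0, a+b−1)] → w = 0.01
R2: robust=0.94, heavy=0.07; AND[max(0, a+b−1)] → w = 0.01
R3: ¬heavy=1−0.07=0.93, normal=0.73; AND[max(0, a+b−1)] → w = 0.66
Rules with consequent 'normal': {R2, R3} → strengths 0.01, 0.66
Aggregate via t-conorm [min(1, a+b)]: 0.67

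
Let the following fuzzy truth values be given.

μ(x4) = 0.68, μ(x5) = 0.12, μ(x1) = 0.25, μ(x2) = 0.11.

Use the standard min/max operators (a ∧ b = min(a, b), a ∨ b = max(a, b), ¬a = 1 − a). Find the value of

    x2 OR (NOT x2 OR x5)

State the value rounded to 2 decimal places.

NOT x2 = 1 − 0.11 = 0.89
NOT x2 OR x5 = max(a, b) on (0.89, 0.12) = 0.89
x2 OR (NOT x2 OR x5) = max(a, b) on (0.11, 0.89) = 0.89

0.89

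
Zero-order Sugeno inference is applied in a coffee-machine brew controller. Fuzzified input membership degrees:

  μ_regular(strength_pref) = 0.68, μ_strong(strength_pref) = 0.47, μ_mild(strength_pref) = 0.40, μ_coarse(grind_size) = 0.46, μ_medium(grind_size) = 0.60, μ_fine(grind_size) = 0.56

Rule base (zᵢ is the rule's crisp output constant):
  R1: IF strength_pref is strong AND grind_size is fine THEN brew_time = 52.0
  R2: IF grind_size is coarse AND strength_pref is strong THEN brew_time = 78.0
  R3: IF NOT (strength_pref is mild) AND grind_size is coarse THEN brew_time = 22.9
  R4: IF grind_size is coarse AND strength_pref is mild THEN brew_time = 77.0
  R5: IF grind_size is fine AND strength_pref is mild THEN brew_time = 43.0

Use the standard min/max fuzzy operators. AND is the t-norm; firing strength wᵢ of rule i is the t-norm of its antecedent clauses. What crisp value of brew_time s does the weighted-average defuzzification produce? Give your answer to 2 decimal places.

R1 (z=52.0): strong=0.47, fine=0.56; AND[min(a, b)] → w = 0.47
R2 (z=78.0): coarse=0.46, strong=0.47; AND[min(a, b)] → w = 0.46
R3 (z=22.9): ¬mild=1−0.40=0.60, coarse=0.46; AND[min(a, b)] → w = 0.46
R4 (z=77.0): coarse=0.46, mild=0.40; AND[min(a, b)] → w = 0.40
R5 (z=43.0): fine=0.56, mild=0.40; AND[min(a, b)] → w = 0.40
Weighted average = (0.47·52.0 + 0.46·78.0 + 0.46·22.9 + 0.40·77.0 + 0.40·43.0) / (0.47 + 0.46 + 0.46 + 0.40 + 0.40)
  = 118.8540 / 2.1900 = 54.27

54.27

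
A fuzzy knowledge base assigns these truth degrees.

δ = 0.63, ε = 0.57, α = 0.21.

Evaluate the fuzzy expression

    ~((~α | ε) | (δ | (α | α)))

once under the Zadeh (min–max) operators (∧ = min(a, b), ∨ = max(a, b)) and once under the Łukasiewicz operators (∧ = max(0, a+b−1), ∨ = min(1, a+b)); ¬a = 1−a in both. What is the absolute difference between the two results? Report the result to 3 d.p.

0.210

Under Zadeh (min–max):
  ~α = 1 − 0.21 = 0.79
  ~α | ε = max(a, b) on (0.79, 0.57) = 0.79
  α | α = max(a, b) on (0.21, 0.21) = 0.21
  δ | (α | α) = max(a, b) on (0.63, 0.21) = 0.63
  (~α | ε) | (δ | (α | α)) = max(a, b) on (0.79, 0.63) = 0.79
  ~((~α | ε) | (δ | (α | α))) = 1 − 0.79 = 0.21
  → value = 0.2100
Under Łukasiewicz:
  ~α = 1 − 0.21 = 0.79
  ~α | ε = min(1, a+b) on (0.79, 0.57) = 1.00
  α | α = min(1, a+b) on (0.21, 0.21) = 0.42
  δ | (α | α) = min(1, a+b) on (0.63, 0.42) = 1.00
  (~α | ε) | (δ | (α | α)) = min(1, a+b) on (1.00, 1.00) = 1.00
  ~((~α | ε) | (δ | (α | α))) = 1 − 1.00 = 0.00
  → value = 0.0000
|0.2100 − 0.0000| = 0.210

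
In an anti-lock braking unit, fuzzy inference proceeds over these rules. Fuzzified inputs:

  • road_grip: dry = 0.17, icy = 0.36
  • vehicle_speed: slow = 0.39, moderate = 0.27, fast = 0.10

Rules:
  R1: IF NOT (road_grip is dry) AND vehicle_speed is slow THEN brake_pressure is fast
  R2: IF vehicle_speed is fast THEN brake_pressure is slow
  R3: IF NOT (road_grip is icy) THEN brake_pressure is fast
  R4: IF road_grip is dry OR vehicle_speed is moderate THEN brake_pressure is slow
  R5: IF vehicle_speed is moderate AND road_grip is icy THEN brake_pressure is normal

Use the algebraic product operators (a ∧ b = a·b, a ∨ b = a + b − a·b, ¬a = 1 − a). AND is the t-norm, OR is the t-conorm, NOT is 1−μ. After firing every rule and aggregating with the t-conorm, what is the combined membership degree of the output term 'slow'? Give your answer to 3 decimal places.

0.455

R1: ¬dry=1−0.17=0.83, slow=0.39; AND[a·b] → w = 0.3237
R2: fast=0.10 → w = 0.1000
R3: ¬icy=1−0.36=0.64 → w = 0.6400
R4: dry=0.17, moderate=0.27; OR[a + b − a·b] → w = 0.3941
R5: moderate=0.27, icy=0.36; AND[a·b] → w = 0.0972
Rules with consequent 'slow': {R2, R4} → strengths 0.1000, 0.3941
Aggregate via t-conorm [a + b − a·b]: 0.4547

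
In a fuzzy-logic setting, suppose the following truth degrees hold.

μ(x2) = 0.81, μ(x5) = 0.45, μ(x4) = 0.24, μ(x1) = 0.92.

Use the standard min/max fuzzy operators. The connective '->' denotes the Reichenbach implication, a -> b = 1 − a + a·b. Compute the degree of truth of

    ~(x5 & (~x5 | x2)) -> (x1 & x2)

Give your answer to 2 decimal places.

0.90

~x5 = 1 − 0.45 = 0.55
~x5 | x2 = max(a, b) on (0.55, 0.81) = 0.81
x5 & (~x5 | x2) = min(a, b) on (0.45, 0.81) = 0.45
~(x5 & (~x5 | x2)) = 1 − 0.45 = 0.55
x1 & x2 = min(a, b) on (0.92, 0.81) = 0.81
~(x5 & (~x5 | x2)) -> (x1 & x2)  [Reichenbach: 1 − a + a·b] with a=0.55, b=0.81 → 0.90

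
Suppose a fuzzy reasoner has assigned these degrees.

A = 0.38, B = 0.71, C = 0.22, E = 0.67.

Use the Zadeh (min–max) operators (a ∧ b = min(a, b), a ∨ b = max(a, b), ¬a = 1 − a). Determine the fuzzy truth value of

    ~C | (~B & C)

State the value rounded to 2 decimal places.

0.78

~C = 1 − 0.22 = 0.78
~B = 1 − 0.71 = 0.29
~B & C = min(a, b) on (0.29, 0.22) = 0.22
~C | (~B & C) = max(a, b) on (0.78, 0.22) = 0.78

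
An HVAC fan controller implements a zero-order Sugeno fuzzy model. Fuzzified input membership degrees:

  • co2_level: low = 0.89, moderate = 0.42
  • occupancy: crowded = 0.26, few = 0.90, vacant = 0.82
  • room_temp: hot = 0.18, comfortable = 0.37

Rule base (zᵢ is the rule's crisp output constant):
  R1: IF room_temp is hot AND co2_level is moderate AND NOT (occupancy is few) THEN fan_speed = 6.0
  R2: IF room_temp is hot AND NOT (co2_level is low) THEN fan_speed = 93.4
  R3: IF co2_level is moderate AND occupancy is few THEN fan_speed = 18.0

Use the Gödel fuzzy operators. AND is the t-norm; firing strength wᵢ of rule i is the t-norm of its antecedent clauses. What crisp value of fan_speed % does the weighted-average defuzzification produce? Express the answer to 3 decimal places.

R1 (z=6.0): hot=0.18, moderate=0.42, ¬few=1−0.90=0.10; AND[min(a, b)] → w = 0.10
R2 (z=93.4): hot=0.18, ¬low=1−0.89=0.11; AND[min(a, b)] → w = 0.11
R3 (z=18.0): moderate=0.42, few=0.90; AND[min(a, b)] → w = 0.42
Weighted average = (0.10·6.0 + 0.11·93.4 + 0.42·18.0) / (0.10 + 0.11 + 0.42)
  = 18.4340 / 0.6300 = 29.260

29.260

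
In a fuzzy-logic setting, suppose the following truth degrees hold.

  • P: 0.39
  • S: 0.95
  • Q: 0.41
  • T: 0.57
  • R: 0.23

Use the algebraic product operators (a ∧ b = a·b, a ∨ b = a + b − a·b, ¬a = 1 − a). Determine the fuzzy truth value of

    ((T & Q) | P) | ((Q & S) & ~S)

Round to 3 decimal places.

T & Q = a·b on (0.5700, 0.4100) = 0.2337
(T & Q) | P = a + b − a·b on (0.2337, 0.3900) = 0.5326
Q & S = a·b on (0.4100, 0.9500) = 0.3895
~S = 1 − 0.9500 = 0.0500
(Q & S) & ~S = a·b on (0.3895, 0.0500) = 0.0195
((T & Q) | P) | ((Q & S) & ~S) = a + b − a·b on (0.5326, 0.0195) = 0.5417

0.542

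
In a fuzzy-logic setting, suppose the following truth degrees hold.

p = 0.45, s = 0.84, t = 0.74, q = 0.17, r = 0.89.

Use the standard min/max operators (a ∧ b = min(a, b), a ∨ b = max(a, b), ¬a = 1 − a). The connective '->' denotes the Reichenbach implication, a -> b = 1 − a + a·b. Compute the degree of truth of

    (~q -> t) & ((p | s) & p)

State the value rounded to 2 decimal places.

~q = 1 − 0.17 = 0.83
~q -> t  [Reichenbach: 1 − a + a·b] with a=0.83, b=0.74 → 0.78
p | s = max(a, b) on (0.45, 0.84) = 0.84
(p | s) & p = min(a, b) on (0.84, 0.45) = 0.45
(~q -> t) & ((p | s) & p) = min(a, b) on (0.78, 0.45) = 0.45

0.45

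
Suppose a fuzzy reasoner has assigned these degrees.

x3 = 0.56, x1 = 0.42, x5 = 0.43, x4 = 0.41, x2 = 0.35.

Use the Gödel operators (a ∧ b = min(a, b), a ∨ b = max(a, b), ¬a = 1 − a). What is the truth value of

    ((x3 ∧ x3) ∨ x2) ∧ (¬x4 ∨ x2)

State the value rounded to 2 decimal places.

x3 ∧ x3 = min(a, b) on (0.56, 0.56) = 0.56
(x3 ∧ x3) ∨ x2 = max(a, b) on (0.56, 0.35) = 0.56
¬x4 = 1 − 0.41 = 0.59
¬x4 ∨ x2 = max(a, b) on (0.59, 0.35) = 0.59
((x3 ∧ x3) ∨ x2) ∧ (¬x4 ∨ x2) = min(a, b) on (0.56, 0.59) = 0.56

0.56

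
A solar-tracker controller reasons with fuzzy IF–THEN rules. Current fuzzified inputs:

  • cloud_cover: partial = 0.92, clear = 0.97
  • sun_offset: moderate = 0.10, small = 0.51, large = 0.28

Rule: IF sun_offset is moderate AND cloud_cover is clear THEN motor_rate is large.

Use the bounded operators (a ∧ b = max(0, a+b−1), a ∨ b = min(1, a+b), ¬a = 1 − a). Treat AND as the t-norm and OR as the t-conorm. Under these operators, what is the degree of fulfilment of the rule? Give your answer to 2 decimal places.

0.07

firing strength: moderate=0.10, clear=0.97; AND[max(0, a+b−1)] → w = 0.07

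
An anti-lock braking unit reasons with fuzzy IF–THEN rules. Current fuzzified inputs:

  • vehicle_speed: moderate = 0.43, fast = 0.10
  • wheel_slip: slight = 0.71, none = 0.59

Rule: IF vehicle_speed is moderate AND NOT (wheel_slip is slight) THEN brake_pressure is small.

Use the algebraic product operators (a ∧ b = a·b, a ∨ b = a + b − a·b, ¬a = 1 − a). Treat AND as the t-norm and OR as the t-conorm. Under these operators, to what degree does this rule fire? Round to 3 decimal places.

firing strength: moderate=0.43, ¬slight=1−0.71=0.29; AND[a·b] → w = 0.1247

0.125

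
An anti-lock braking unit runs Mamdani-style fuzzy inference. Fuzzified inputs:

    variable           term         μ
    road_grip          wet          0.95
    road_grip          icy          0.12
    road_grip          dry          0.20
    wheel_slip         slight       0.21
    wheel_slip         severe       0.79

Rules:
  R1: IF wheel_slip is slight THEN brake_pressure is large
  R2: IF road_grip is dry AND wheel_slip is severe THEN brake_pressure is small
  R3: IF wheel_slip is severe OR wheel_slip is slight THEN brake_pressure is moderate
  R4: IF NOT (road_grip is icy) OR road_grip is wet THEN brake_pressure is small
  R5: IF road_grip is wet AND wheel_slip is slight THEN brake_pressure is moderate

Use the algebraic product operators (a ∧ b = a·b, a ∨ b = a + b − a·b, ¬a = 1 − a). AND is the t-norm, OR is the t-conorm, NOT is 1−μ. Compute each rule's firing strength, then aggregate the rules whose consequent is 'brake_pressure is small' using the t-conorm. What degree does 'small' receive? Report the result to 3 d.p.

R1: slight=0.21 → w = 0.2100
R2: dry=0.20, severe=0.79; AND[a·b] → w = 0.1580
R3: severe=0.79, slight=0.21; OR[a + b − a·b] → w = 0.8341
R4: ¬icy=1−0.12=0.88, wet=0.95; OR[a + b − a·b] → w = 0.9940
R5: wet=0.95, slight=0.21; AND[a·b] → w = 0.1995
Rules with consequent 'small': {R2, R4} → strengths 0.1580, 0.9940
Aggregate via t-conorm [a + b − a·b]: 0.9949

0.995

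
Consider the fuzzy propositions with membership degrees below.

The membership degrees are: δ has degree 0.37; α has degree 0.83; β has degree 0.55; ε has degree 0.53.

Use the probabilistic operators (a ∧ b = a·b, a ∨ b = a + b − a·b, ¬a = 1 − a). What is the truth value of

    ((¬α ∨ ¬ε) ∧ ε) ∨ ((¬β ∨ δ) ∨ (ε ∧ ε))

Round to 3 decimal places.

¬α = 1 − 0.8300 = 0.1700
¬ε = 1 − 0.5300 = 0.4700
¬α ∨ ¬ε = a + b − a·b on (0.1700, 0.4700) = 0.5601
(¬α ∨ ¬ε) ∧ ε = a·b on (0.5601, 0.5300) = 0.2969
¬β = 1 − 0.5500 = 0.4500
¬β ∨ δ = a + b − a·b on (0.4500, 0.3700) = 0.6535
ε ∧ ε = a·b on (0.5300, 0.5300) = 0.2809
(¬β ∨ δ) ∨ (ε ∧ ε) = a + b − a·b on (0.6535, 0.2809) = 0.7508
((¬α ∨ ¬ε) ∧ ε) ∨ ((¬β ∨ δ) ∨ (ε ∧ ε)) = a + b − a·b on (0.2969, 0.7508) = 0.8248

0.825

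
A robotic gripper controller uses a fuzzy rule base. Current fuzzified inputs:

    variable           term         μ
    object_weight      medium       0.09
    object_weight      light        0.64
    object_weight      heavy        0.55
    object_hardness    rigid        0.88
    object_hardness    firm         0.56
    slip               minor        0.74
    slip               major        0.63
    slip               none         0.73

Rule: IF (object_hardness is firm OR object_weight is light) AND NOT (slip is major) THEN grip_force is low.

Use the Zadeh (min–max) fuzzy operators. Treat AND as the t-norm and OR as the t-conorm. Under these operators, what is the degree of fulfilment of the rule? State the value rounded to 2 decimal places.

0.37

firing strength: (firm=0.56 OR light=0.64) = 0.64; AND[min(a, b)] with ¬major=1−0.63=0.37 → w = 0.37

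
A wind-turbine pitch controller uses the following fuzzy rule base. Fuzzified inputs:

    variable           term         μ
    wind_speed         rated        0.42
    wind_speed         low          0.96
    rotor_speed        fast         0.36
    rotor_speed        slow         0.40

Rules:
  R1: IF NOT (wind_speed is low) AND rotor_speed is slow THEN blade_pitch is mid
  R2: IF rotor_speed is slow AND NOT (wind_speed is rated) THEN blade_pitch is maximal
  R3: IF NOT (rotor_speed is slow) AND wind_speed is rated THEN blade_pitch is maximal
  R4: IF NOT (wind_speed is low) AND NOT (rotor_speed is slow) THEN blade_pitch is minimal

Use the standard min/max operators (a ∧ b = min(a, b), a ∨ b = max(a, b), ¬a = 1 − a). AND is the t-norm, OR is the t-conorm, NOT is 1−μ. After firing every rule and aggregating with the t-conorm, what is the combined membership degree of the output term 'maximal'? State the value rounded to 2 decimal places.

R1: ¬low=1−0.96=0.04, slow=0.40; AND[min(a, b)] → w = 0.04
R2: slow=0.40, ¬rated=1−0.42=0.58; AND[min(a, b)] → w = 0.40
R3: ¬slow=1−0.40=0.60, rated=0.42; AND[min(a, b)] → w = 0.42
R4: ¬low=1−0.96=0.04, ¬slow=1−0.40=0.60; AND[min(a, b)] → w = 0.04
Rules with consequent 'maximal': {R2, R3} → strengths 0.40, 0.42
Aggregate via t-conorm [max(a, b)]: 0.42

0.42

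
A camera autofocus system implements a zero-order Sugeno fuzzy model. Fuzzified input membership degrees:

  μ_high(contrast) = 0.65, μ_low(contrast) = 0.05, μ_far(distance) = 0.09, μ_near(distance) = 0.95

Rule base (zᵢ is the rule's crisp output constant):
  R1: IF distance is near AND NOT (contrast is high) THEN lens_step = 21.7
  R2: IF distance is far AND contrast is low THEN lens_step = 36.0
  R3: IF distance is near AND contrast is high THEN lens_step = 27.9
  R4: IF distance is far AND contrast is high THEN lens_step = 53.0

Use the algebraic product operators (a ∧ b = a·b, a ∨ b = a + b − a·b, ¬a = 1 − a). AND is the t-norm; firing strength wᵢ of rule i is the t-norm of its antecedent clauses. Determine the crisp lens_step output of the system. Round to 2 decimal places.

R1 (z=21.7): near=0.95, ¬high=1−0.65=0.35; AND[a·b] → w = 0.3325
R2 (z=36.0): far=0.09, low=0.05; AND[a·b] → w = 0.0045
R3 (z=27.9): near=0.95, high=0.65; AND[a·b] → w = 0.6175
R4 (z=53.0): far=0.09, high=0.65; AND[a·b] → w = 0.0585
Weighted average = (0.3325·21.7 + 0.0045·36.0 + 0.6175·27.9 + 0.0585·53.0) / (0.3325 + 0.0045 + 0.6175 + 0.0585)
  = 27.7060 / 1.0130 = 27.35

27.35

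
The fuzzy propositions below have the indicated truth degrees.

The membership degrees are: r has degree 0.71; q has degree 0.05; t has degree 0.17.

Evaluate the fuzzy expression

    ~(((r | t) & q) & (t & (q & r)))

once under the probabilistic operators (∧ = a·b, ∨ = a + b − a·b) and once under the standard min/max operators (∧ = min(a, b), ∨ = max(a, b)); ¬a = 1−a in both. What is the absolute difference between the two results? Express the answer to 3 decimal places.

Under probabilistic:
  r | t = a + b − a·b on (0.7100, 0.1700) = 0.7593
  (r | t) & q = a·b on (0.7593, 0.0500) = 0.0380
  q & r = a·b on (0.0500, 0.7100) = 0.0355
  t & (q & r) = a·b on (0.1700, 0.0355) = 0.0060
  ((r | t) & q) & (t & (q & r)) = a·b on (0.0380, 0.0060) = 0.0002
  ~(((r | t) & q) & (t & (q & r))) = 1 − 0.0002 = 0.9998
  → value = 0.9998
Under standard min/max:
  r | t = max(a, b) on (0.71, 0.17) = 0.71
  (r | t) & q = min(a, b) on (0.71, 0.05) = 0.05
  q & r = min(a, b) on (0.05, 0.71) = 0.05
  t & (q & r) = min(a, b) on (0.17, 0.05) = 0.05
  ((r | t) & q) & (t & (q & r)) = min(a, b) on (0.05, 0.05) = 0.05
  ~(((r | t) & q) & (t & (q & r))) = 1 − 0.05 = 0.95
  → value = 0.9500
|0.9998 − 0.9500| = 0.050

0.050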